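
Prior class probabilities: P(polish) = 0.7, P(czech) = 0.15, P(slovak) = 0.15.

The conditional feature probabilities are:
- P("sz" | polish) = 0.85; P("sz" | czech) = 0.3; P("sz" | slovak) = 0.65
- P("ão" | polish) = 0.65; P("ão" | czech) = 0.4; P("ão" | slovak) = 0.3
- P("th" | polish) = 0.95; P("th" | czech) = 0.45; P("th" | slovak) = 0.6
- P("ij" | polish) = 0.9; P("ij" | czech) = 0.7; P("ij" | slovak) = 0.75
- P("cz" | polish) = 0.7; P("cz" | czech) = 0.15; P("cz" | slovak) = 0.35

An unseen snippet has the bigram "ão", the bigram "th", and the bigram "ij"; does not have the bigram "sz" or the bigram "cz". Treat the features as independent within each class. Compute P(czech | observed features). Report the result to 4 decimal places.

polish: 0.7 × (1−0.85) × 0.65 × 0.95 × 0.9 × (1−0.7) = 0.017506125
czech: 0.15 × (1−0.3) × 0.4 × 0.45 × 0.7 × (1−0.15) = 0.0112455
slovak: 0.15 × (1−0.65) × 0.3 × 0.6 × 0.75 × (1−0.35) = 0.004606875
P(czech | x) = 0.0112455 / 0.0333585 ≈ 0.3371

0.3371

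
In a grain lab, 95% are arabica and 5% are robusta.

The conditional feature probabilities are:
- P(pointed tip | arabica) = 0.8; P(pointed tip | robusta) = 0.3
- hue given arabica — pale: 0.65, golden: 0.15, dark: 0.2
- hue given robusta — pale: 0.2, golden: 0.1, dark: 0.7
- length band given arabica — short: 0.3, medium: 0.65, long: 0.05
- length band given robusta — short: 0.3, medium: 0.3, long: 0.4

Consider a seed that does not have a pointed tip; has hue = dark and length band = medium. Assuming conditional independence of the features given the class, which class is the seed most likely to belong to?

arabica: 0.95 × (1−0.8) × 0.2 × 0.65 = 0.0247
robusta: 0.05 × (1−0.3) × 0.7 × 0.3 = 0.00735
Highest score → arabica.

arabica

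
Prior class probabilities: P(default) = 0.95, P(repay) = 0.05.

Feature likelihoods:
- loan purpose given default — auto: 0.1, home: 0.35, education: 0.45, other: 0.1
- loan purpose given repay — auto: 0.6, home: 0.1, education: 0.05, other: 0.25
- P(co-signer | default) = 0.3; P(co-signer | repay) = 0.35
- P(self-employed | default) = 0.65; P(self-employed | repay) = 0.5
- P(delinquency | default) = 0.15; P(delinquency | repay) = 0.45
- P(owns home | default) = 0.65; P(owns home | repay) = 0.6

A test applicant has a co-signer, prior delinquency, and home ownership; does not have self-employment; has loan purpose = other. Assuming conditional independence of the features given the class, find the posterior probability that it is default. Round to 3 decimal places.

0.622

default: 0.95 × 0.1 × 0.3 × (1−0.65) × 0.15 × 0.65 = 0.0009725625
repay: 0.05 × 0.25 × 0.35 × (1−0.5) × 0.45 × 0.6 = 0.000590625
P(default | x) = 0.0009725625 / 0.0015631875 ≈ 0.622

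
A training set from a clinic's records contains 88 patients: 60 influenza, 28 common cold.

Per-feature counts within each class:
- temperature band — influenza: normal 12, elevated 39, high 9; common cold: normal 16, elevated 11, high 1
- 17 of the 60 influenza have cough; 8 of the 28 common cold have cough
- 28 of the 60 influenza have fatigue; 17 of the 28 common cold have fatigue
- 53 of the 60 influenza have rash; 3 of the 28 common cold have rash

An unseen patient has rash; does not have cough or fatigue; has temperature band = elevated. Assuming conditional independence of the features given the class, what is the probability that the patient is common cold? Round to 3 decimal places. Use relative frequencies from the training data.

influenza: (60/88) × (39/60) × (43/60) × (32/60) × (53/60) ≈ 0.149631
common cold: (28/88) × (11/28) × (20/28) × (11/28) × (3/28) ≈ 0.0037582
P(common cold | x) = 0.0037582 / 0.1533892 ≈ 0.025

0.025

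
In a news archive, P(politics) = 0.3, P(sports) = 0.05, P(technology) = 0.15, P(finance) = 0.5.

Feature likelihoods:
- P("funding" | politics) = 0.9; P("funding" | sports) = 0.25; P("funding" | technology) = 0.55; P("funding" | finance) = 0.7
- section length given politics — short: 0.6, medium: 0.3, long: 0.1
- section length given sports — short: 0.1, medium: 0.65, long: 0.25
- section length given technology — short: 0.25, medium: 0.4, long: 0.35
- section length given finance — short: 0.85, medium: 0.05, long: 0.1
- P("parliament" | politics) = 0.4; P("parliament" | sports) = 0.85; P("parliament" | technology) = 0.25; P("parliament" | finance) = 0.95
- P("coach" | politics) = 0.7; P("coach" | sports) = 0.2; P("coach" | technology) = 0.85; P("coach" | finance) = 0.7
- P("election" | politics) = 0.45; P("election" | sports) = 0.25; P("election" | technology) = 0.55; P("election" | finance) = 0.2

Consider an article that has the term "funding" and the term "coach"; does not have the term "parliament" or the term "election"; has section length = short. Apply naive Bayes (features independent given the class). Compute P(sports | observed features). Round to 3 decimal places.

politics: 0.3 × 0.9 × 0.6 × (1−0.4) × 0.7 × (1−0.45) = 0.037422
sports: 0.05 × 0.25 × 0.1 × (1−0.85) × 0.2 × (1−0.25) = 0.000028125
technology: 0.15 × 0.55 × 0.25 × (1−0.25) × 0.85 × (1−0.55) = 0.005916796875
finance: 0.5 × 0.7 × 0.85 × (1−0.95) × 0.7 × (1−0.2) = 0.00833
P(sports | x) = 0.000028125 / 0.051696921875 ≈ 0.001

0.001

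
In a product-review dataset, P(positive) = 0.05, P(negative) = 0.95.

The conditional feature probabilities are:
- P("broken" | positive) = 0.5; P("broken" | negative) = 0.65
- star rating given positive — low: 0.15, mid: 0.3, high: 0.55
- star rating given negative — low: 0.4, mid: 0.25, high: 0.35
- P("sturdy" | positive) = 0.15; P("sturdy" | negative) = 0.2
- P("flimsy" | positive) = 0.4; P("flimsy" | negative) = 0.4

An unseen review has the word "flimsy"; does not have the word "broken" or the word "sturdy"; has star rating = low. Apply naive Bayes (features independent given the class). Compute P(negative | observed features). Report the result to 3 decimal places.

0.971

positive: 0.05 × (1−0.5) × 0.15 × (1−0.15) × 0.4 = 0.001275
negative: 0.95 × (1−0.65) × 0.4 × (1−0.2) × 0.4 = 0.04256
P(negative | x) = 0.04256 / 0.043835 ≈ 0.971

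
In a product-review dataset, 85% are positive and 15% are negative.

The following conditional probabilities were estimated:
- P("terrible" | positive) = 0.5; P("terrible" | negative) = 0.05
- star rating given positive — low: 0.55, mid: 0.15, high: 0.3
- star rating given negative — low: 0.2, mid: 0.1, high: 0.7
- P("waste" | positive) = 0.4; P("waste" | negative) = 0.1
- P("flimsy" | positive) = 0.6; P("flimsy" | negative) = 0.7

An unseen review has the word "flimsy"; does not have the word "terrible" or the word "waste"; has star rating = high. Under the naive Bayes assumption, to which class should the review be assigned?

negative

positive: 0.85 × (1−0.5) × 0.3 × (1−0.4) × 0.6 = 0.0459
negative: 0.15 × (1−0.05) × 0.7 × (1−0.1) × 0.7 = 0.0628425
Highest score → negative.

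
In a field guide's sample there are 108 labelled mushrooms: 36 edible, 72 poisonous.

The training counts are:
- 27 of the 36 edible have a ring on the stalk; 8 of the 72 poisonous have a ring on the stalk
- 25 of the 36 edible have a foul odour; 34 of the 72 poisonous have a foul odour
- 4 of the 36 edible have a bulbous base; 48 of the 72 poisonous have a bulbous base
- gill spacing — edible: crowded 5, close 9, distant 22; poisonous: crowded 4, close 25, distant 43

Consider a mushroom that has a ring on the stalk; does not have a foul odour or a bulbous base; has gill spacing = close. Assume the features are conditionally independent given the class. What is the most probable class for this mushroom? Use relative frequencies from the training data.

edible

edible: (36/108) × (27/36) × (11/36) × (32/36) × (9/36) ≈ 0.0169753
poisonous: (72/108) × (8/72) × (38/72) × (24/72) × (25/72) ≈ 0.00452484
Highest score → edible.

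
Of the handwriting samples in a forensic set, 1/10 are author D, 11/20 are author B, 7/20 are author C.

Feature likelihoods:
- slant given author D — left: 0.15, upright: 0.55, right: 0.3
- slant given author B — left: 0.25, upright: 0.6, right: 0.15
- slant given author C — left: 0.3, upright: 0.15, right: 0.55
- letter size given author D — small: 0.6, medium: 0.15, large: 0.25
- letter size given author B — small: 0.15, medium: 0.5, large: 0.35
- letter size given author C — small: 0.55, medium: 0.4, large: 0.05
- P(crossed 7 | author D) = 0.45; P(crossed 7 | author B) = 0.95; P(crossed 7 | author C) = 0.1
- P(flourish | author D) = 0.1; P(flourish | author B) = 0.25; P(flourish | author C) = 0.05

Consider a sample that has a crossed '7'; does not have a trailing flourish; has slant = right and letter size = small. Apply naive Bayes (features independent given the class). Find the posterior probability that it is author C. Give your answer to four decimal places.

0.3844

author D: 0.1 × 0.3 × 0.6 × 0.45 × (1−0.1) = 0.00729
author B: 0.55 × 0.15 × 0.15 × 0.95 × (1−0.25) = 0.0088171875
author C: 0.35 × 0.55 × 0.55 × 0.1 × (1−0.05) = 0.010058125
P(author C | x) = 0.010058125 / 0.0261653125 ≈ 0.3844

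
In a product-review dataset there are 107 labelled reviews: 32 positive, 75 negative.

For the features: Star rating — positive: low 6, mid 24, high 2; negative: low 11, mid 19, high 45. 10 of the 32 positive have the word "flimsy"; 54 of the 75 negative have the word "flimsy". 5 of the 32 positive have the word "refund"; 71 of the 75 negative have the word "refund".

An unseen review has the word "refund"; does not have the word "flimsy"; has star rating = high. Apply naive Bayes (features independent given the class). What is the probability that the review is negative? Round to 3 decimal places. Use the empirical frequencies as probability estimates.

positive: (32/107) × (2/32) × (22/32) × (5/32) ≈ 0.00200789
negative: (75/107) × (45/75) × (21/75) × (71/75) ≈ 0.111477
P(negative | x) = 0.111477 / 0.11348489 ≈ 0.982

0.982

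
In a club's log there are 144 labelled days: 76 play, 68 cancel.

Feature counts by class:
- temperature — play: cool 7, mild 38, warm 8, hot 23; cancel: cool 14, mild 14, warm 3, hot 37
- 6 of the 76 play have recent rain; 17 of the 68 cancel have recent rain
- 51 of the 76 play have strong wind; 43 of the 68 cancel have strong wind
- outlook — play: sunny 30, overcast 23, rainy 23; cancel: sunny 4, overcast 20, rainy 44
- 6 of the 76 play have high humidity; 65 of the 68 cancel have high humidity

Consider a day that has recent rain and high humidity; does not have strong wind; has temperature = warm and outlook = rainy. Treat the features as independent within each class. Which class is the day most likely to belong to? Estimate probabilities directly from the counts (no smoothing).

cancel

play: (76/144) × (8/76) × (6/76) × (25/76) × (23/76) × (6/76) ≈ 0.0000344702
cancel: (68/144) × (3/68) × (17/68) × (25/68) × (44/68) × (65/68) ≈ 0.00118434
Highest score → cancel.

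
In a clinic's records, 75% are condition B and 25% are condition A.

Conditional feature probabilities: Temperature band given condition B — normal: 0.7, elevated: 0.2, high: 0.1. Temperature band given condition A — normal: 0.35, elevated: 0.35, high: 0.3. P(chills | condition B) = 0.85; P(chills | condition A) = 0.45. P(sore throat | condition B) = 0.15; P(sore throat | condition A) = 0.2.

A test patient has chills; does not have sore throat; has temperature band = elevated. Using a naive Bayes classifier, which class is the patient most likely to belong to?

condition B

condition B: 0.75 × 0.2 × 0.85 × (1−0.15) = 0.108375
condition A: 0.25 × 0.35 × 0.45 × (1−0.2) = 0.0315
Highest score → condition B.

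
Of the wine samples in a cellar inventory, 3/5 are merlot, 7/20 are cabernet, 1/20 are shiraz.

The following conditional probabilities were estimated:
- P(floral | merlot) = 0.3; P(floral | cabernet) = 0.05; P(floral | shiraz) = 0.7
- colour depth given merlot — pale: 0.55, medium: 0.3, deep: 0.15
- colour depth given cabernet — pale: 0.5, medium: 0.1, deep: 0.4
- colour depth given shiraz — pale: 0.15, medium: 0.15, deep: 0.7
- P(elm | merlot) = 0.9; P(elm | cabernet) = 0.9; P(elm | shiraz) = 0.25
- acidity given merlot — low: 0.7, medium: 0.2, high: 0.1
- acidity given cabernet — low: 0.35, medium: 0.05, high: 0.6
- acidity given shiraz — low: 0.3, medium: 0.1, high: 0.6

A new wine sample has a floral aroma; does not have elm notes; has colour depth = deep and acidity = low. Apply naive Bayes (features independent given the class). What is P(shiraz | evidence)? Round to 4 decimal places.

merlot: 0.6 × 0.3 × 0.15 × (1−0.9) × 0.7 = 0.00189
cabernet: 0.35 × 0.05 × 0.4 × (1−0.9) × 0.35 = 0.000245
shiraz: 0.05 × 0.7 × 0.7 × (1−0.25) × 0.3 = 0.0055125
P(shiraz | x) = 0.0055125 / 0.0076475 ≈ 0.7208

0.7208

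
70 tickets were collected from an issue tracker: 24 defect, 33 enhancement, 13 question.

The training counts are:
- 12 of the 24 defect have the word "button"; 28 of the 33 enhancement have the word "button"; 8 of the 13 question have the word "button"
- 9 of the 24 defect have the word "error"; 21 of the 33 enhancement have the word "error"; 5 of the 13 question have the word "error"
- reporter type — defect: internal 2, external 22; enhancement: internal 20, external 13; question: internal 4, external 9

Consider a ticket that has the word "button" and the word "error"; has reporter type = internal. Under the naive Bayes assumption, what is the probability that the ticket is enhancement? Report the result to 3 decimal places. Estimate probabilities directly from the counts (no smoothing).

0.891

defect: (24/70) × (12/24) × (9/24) × (2/24) ≈ 0.00535714
enhancement: (33/70) × (28/33) × (21/33) × (20/33) ≈ 0.15427
question: (13/70) × (8/13) × (5/13) × (4/13) ≈ 0.0135249
P(enhancement | x) = 0.15427 / 0.17315204 ≈ 0.891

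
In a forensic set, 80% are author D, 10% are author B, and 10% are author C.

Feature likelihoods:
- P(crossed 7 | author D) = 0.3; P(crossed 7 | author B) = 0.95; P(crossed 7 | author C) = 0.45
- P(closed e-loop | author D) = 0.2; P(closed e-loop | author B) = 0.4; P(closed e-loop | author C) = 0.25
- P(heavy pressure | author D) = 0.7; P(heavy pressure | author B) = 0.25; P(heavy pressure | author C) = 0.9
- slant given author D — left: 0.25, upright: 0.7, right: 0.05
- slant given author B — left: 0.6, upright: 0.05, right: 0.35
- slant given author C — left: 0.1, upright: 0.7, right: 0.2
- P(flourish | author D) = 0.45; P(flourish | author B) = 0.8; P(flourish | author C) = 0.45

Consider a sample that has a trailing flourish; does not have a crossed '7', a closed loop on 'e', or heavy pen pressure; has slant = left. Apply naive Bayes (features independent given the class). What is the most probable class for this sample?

author D: 0.8 × (1−0.3) × (1−0.2) × (1−0.7) × 0.25 × 0.45 = 0.01512
author B: 0.1 × (1−0.95) × (1−0.4) × (1−0.25) × 0.6 × 0.8 = 0.00108
author C: 0.1 × (1−0.45) × (1−0.25) × (1−0.9) × 0.1 × 0.45 = 0.000185625
Highest score → author D.

author D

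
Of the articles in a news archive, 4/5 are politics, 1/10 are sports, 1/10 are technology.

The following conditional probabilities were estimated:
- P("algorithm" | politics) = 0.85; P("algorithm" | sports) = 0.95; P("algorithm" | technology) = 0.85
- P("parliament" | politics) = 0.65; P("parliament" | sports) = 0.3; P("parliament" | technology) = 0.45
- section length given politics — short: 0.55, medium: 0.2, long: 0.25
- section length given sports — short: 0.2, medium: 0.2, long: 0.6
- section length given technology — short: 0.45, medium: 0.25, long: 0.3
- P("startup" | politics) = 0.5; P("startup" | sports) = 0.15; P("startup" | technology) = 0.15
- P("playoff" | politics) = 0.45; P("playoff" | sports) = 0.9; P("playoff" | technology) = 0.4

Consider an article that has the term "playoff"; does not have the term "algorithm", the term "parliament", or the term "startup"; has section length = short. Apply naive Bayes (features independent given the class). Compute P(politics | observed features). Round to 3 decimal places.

0.743

politics: 0.8 × (1−0.85) × (1−0.65) × 0.55 × (1−0.5) × 0.45 = 0.0051975
sports: 0.1 × (1−0.95) × (1−0.3) × 0.2 × (1−0.15) × 0.9 = 0.0005355
technology: 0.1 × (1−0.85) × (1−0.45) × 0.45 × (1−0.15) × 0.4 = 0.00126225
P(politics | x) = 0.0051975 / 0.00699525 ≈ 0.743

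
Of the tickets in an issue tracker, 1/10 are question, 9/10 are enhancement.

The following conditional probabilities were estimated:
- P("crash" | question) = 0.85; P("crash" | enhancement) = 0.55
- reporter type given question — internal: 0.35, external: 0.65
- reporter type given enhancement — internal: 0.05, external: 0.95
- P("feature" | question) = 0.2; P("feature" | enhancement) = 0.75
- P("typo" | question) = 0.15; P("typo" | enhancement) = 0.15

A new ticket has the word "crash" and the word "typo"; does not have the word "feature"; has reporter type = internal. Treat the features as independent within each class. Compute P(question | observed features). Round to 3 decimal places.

question: 0.1 × 0.85 × 0.35 × (1−0.2) × 0.15 = 0.00357
enhancement: 0.9 × 0.55 × 0.05 × (1−0.75) × 0.15 = 0.000928125
P(question | x) = 0.00357 / 0.004498125 ≈ 0.794

0.794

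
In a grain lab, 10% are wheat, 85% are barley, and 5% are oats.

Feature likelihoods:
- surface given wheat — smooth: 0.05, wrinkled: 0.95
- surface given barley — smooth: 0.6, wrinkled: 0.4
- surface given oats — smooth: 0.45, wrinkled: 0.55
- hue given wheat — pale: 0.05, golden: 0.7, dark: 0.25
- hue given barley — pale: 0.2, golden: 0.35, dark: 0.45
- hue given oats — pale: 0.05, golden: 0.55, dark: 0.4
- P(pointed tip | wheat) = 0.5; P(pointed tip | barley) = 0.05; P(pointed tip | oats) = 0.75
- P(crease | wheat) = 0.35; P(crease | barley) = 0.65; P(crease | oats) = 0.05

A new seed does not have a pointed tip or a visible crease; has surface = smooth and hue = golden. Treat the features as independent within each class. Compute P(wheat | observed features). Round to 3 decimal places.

wheat: 0.1 × 0.05 × 0.7 × (1−0.5) × (1−0.35) = 0.0011375
barley: 0.85 × 0.6 × 0.35 × (1−0.05) × (1−0.65) = 0.05935125
oats: 0.05 × 0.45 × 0.55 × (1−0.75) × (1−0.05) = 0.0029390625
P(wheat | x) = 0.0011375 / 0.0634278125 ≈ 0.018

0.018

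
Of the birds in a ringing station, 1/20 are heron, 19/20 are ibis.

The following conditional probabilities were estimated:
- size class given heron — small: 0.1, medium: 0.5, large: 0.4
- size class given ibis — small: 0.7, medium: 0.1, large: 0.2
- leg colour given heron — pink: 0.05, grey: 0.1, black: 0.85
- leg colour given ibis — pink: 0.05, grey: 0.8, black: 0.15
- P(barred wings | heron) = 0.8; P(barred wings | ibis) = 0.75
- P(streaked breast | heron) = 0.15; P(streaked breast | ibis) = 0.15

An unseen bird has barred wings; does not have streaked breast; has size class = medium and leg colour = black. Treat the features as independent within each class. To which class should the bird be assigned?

heron: 0.05 × 0.5 × 0.85 × 0.8 × (1−0.15) = 0.01445
ibis: 0.95 × 0.1 × 0.15 × 0.75 × (1−0.15) = 0.009084375
Highest score → heron.

heron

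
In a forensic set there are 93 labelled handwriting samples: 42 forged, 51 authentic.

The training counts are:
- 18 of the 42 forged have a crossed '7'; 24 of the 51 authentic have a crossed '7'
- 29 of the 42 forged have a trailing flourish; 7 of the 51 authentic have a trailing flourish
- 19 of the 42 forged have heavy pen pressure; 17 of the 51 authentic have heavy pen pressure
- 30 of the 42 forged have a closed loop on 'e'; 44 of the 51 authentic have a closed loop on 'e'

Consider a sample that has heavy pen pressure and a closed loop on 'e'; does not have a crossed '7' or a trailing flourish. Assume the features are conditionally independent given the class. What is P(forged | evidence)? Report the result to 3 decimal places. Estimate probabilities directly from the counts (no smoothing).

forged: (42/93) × (24/42) × (13/42) × (19/42) × (30/42) ≈ 0.0258106
authentic: (51/93) × (27/51) × (44/51) × (17/51) × (44/51) ≈ 0.0720318
P(forged | x) = 0.0258106 / 0.0978424 ≈ 0.264

0.264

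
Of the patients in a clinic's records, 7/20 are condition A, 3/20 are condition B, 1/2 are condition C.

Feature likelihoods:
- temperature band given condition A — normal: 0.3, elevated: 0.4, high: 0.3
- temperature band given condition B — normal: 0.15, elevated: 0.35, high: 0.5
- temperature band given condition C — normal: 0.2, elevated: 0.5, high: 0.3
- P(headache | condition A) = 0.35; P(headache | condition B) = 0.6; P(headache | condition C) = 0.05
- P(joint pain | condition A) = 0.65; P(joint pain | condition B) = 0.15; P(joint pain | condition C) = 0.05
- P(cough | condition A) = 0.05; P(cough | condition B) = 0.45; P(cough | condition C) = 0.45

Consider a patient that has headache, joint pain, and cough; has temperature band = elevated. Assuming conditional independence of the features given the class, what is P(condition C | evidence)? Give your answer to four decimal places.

0.0703

condition A: 0.35 × 0.4 × 0.35 × 0.65 × 0.05 = 0.0015925
condition B: 0.15 × 0.35 × 0.6 × 0.15 × 0.45 = 0.00212625
condition C: 0.5 × 0.5 × 0.05 × 0.05 × 0.45 = 0.00028125
P(condition C | x) = 0.00028125 / 0.004 ≈ 0.0703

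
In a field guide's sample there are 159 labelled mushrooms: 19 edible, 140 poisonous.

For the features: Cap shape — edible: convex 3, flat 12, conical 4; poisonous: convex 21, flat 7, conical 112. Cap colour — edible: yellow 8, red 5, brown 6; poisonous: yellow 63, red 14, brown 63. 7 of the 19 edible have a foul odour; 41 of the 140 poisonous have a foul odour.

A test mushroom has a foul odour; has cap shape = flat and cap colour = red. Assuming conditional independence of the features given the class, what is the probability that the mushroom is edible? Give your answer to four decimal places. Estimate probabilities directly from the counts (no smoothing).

edible: (19/159) × (12/19) × (5/19) × (7/19) ≈ 0.0073172
poisonous: (140/159) × (7/140) × (14/140) × (41/140) ≈ 0.00128931
P(edible | x) = 0.0073172 / 0.00860651 ≈ 0.8502

0.8502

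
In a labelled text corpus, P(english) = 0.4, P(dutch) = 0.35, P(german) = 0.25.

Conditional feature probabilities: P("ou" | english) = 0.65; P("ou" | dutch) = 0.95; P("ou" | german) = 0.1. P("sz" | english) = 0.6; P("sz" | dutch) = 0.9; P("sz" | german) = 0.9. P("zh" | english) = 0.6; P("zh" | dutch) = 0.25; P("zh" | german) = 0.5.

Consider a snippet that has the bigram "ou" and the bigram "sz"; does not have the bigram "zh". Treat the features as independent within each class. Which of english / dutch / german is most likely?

dutch

english: 0.4 × 0.65 × 0.6 × (1−0.6) = 0.0624
dutch: 0.35 × 0.95 × 0.9 × (1−0.25) = 0.2244375
german: 0.25 × 0.1 × 0.9 × (1−0.5) = 0.01125
Highest score → dutch.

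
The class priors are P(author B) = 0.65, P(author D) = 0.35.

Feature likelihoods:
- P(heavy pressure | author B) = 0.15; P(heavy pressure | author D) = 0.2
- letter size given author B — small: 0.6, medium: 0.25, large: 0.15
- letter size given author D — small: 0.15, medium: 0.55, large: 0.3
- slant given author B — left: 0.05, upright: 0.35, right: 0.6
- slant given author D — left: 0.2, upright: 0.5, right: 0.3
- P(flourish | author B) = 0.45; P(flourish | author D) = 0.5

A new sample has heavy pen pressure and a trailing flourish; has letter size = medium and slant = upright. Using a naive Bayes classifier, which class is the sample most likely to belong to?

author B: 0.65 × 0.15 × 0.25 × 0.35 × 0.45 = 0.0038390625
author D: 0.35 × 0.2 × 0.55 × 0.5 × 0.5 = 0.009625
Highest score → author D.

author D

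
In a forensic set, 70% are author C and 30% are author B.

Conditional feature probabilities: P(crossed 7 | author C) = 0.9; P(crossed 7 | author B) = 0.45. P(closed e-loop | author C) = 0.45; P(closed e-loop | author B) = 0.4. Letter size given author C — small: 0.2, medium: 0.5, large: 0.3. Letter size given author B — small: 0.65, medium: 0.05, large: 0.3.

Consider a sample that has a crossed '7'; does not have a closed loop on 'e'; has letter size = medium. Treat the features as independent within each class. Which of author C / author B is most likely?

author C: 0.7 × 0.9 × (1−0.45) × 0.5 = 0.17325
author B: 0.3 × 0.45 × (1−0.4) × 0.05 = 0.00405
Highest score → author C.

author C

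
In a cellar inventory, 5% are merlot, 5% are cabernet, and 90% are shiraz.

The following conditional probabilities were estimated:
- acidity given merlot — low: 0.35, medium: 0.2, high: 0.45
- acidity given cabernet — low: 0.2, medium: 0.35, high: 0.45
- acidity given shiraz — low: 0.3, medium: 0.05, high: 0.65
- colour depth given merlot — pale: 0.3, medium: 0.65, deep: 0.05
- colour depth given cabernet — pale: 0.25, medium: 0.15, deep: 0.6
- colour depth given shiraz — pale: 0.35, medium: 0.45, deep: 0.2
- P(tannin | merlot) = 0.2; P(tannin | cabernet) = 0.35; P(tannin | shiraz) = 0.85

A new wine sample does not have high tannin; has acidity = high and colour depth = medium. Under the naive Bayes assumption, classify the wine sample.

shiraz

merlot: 0.05 × 0.45 × 0.65 × (1−0.2) = 0.0117
cabernet: 0.05 × 0.45 × 0.15 × (1−0.35) = 0.00219375
shiraz: 0.9 × 0.65 × 0.45 × (1−0.85) = 0.0394875
Highest score → shiraz.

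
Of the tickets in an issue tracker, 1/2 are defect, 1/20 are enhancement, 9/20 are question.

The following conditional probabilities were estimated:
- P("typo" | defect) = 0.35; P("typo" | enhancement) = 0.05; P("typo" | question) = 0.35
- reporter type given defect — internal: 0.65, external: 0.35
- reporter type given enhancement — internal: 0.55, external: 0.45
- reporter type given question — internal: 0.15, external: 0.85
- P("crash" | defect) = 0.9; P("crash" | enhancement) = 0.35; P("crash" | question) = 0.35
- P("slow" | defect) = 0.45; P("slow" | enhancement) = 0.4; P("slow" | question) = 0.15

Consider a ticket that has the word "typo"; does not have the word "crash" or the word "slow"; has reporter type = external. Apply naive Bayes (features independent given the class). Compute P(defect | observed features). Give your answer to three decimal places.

0.043

defect: 0.5 × 0.35 × 0.35 × (1−0.9) × (1−0.45) = 0.00336875
enhancement: 0.05 × 0.05 × 0.45 × (1−0.35) × (1−0.4) = 0.00043875
question: 0.45 × 0.35 × 0.85 × (1−0.35) × (1−0.15) = 0.0739659375
P(defect | x) = 0.00336875 / 0.0777734375 ≈ 0.043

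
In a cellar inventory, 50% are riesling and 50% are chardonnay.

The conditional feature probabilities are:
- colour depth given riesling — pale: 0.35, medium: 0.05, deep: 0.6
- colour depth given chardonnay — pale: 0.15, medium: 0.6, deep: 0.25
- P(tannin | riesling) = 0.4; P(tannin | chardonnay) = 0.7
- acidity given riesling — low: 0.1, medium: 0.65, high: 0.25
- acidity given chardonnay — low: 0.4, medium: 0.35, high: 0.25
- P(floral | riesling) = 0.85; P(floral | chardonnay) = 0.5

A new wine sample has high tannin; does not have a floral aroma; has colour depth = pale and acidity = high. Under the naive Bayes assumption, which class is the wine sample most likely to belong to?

chardonnay

riesling: 0.5 × 0.35 × 0.4 × 0.25 × (1−0.85) = 0.002625
chardonnay: 0.5 × 0.15 × 0.7 × 0.25 × (1−0.5) = 0.0065625
Highest score → chardonnay.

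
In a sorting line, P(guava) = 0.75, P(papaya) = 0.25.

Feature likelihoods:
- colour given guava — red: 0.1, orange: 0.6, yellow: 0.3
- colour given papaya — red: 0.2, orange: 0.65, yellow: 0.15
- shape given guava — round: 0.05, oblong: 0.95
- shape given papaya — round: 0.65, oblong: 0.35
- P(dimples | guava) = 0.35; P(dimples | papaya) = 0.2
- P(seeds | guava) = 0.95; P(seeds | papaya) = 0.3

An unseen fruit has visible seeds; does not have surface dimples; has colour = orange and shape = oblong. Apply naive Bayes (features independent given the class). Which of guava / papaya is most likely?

guava: 0.75 × 0.6 × 0.95 × (1−0.35) × 0.95 = 0.26398125
papaya: 0.25 × 0.65 × 0.35 × (1−0.2) × 0.3 = 0.01365
Highest score → guava.

guava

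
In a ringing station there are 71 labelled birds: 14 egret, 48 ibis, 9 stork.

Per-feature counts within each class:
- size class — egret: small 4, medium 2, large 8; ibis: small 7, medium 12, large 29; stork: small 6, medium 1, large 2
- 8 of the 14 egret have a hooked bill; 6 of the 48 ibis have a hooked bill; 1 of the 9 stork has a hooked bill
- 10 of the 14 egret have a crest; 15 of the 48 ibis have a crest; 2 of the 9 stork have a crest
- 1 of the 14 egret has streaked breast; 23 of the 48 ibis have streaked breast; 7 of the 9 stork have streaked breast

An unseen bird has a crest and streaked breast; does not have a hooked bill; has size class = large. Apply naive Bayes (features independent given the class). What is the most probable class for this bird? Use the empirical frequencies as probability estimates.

egret: (14/71) × (8/14) × (6/14) × (10/14) × (1/14) ≈ 0.00246376
ibis: (48/71) × (29/48) × (42/48) × (15/48) × (23/48) ≈ 0.0535161
stork: (9/71) × (2/9) × (8/9) × (2/9) × (7/9) ≈ 0.00432775
Highest score → ibis.

ibis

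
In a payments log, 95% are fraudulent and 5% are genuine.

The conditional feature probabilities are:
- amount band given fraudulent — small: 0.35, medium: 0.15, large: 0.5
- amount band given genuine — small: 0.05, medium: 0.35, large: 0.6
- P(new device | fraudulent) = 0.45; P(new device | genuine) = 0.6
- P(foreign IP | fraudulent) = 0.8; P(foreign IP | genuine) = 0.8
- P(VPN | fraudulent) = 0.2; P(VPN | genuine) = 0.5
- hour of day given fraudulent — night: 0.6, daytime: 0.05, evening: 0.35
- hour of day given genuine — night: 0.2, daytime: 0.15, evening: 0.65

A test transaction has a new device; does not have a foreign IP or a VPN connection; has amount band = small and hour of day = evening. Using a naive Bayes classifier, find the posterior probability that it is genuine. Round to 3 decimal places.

0.012

fraudulent: 0.95 × 0.35 × 0.45 × (1−0.8) × (1−0.2) × 0.35 = 0.008379
genuine: 0.05 × 0.05 × 0.6 × (1−0.8) × (1−0.5) × 0.65 = 0.0000975
P(genuine | x) = 0.0000975 / 0.0084765 ≈ 0.012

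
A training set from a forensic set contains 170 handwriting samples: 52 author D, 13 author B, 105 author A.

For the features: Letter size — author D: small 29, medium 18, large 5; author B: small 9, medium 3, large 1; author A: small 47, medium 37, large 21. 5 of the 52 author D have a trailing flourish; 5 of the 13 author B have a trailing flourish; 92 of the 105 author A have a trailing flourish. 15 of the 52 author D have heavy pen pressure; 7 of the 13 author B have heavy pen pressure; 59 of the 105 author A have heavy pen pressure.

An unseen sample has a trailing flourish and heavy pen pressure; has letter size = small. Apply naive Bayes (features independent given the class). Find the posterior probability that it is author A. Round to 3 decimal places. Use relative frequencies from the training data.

0.897

author D: (52/170) × (29/52) × (5/52) × (15/52) ≈ 0.00473155
author B: (13/170) × (9/13) × (5/13) × (7/13) ≈ 0.0109641
author A: (105/170) × (47/105) × (92/105) × (59/105) ≈ 0.136116
P(author A | x) = 0.136116 / 0.15181165 ≈ 0.897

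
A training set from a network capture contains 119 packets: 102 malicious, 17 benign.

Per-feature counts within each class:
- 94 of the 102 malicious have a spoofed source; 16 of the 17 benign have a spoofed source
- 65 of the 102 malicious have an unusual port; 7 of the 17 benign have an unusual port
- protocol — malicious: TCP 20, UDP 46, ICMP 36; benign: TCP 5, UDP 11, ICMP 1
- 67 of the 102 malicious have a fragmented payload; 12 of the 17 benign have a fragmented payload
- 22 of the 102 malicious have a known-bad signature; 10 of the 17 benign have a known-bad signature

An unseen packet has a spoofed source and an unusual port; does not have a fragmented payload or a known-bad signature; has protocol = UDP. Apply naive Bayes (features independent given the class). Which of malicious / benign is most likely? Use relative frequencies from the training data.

malicious

malicious: (102/119) × (94/102) × (65/102) × (46/102) × (35/102) × (80/102) ≈ 0.0610955
benign: (17/119) × (16/17) × (7/17) × (11/17) × (5/17) × (7/17) ≈ 0.00433847
Highest score → malicious.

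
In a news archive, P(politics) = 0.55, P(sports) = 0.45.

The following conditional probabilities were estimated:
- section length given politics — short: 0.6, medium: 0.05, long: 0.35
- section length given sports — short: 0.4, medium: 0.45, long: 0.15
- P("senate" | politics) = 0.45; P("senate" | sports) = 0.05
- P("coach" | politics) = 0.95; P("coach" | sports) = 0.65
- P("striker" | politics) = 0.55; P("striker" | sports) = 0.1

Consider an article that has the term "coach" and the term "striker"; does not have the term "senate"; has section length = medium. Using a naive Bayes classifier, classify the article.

sports

politics: 0.55 × 0.05 × (1−0.45) × 0.95 × 0.55 = 0.0079028125
sports: 0.45 × 0.45 × (1−0.05) × 0.65 × 0.1 = 0.012504375
Highest score → sports.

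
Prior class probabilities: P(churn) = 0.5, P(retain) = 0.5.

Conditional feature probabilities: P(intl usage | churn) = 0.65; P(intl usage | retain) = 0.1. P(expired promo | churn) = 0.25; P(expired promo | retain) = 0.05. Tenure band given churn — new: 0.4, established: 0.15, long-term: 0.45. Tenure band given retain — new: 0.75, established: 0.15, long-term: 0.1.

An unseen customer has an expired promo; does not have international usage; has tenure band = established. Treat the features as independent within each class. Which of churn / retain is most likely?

churn

churn: 0.5 × (1−0.65) × 0.25 × 0.15 = 0.0065625
retain: 0.5 × (1−0.1) × 0.05 × 0.15 = 0.003375
Highest score → churn.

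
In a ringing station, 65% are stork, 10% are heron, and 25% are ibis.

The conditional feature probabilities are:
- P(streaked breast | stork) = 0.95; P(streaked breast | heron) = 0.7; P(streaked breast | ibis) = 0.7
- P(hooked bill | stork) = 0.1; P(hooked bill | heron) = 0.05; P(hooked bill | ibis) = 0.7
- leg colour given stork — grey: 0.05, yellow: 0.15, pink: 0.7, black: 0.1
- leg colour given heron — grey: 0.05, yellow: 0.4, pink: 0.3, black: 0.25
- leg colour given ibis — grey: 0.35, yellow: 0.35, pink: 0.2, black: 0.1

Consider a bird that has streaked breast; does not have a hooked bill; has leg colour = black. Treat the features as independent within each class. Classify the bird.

stork

stork: 0.65 × 0.95 × (1−0.1) × 0.1 = 0.055575
heron: 0.1 × 0.7 × (1−0.05) × 0.25 = 0.016625
ibis: 0.25 × 0.7 × (1−0.7) × 0.1 = 0.00525
Highest score → stork.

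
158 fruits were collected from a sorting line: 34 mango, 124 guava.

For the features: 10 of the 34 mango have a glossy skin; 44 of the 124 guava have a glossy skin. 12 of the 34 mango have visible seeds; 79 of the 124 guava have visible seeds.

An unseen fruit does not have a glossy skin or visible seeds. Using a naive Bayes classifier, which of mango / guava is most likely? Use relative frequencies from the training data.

guava

mango: (34/158) × (24/34) × (22/34) ≈ 0.0982874
guava: (124/158) × (80/124) × (45/124) ≈ 0.183748
Highest score → guava.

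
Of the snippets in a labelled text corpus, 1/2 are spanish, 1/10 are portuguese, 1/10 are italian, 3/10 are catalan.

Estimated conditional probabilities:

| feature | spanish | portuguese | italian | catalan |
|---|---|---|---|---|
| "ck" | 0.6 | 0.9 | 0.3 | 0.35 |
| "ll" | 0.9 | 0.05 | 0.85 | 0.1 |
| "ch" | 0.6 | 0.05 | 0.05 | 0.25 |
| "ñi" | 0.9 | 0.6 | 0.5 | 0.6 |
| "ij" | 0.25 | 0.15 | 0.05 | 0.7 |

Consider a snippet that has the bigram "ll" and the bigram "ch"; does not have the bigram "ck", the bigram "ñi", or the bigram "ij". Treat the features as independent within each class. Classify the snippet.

spanish

spanish: 0.5 × (1−0.6) × 0.9 × 0.6 × (1−0.9) × (1−0.25) = 0.0081
portuguese: 0.1 × (1−0.9) × 0.05 × 0.05 × (1−0.6) × (1−0.15) = 0.0000085
italian: 0.1 × (1−0.3) × 0.85 × 0.05 × (1−0.5) × (1−0.05) = 0.001413125
catalan: 0.3 × (1−0.35) × 0.1 × 0.25 × (1−0.6) × (1−0.7) = 0.000585
Highest score → spanish.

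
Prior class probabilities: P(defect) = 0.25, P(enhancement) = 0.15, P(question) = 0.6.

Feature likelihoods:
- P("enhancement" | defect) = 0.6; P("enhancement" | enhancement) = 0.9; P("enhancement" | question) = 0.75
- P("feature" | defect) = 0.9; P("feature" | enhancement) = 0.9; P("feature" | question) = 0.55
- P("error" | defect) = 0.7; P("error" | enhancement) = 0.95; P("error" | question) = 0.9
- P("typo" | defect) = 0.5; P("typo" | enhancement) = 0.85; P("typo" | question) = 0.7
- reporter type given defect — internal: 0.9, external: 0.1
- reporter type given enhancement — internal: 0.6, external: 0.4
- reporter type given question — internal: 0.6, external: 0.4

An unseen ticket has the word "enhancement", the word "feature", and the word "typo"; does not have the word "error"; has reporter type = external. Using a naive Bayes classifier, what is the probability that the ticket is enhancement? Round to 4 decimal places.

defect: 0.25 × 0.6 × 0.9 × (1−0.7) × 0.5 × 0.1 = 0.002025
enhancement: 0.15 × 0.9 × 0.9 × (1−0.95) × 0.85 × 0.4 = 0.0020655
question: 0.6 × 0.75 × 0.55 × (1−0.9) × 0.7 × 0.4 = 0.00693
P(enhancement | x) = 0.0020655 / 0.0110205 ≈ 0.1874

0.1874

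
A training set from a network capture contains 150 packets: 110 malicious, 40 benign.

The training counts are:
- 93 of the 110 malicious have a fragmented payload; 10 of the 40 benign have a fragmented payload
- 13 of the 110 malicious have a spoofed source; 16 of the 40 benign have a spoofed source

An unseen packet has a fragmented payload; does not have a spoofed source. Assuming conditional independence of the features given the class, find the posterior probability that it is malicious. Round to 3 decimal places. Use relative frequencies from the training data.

malicious: (110/150) × (93/110) × (97/110) ≈ 0.546727
benign: (40/150) × (10/40) × (24/40) = 0.04
P(malicious | x) = 0.546727 / 0.586727 ≈ 0.932

0.932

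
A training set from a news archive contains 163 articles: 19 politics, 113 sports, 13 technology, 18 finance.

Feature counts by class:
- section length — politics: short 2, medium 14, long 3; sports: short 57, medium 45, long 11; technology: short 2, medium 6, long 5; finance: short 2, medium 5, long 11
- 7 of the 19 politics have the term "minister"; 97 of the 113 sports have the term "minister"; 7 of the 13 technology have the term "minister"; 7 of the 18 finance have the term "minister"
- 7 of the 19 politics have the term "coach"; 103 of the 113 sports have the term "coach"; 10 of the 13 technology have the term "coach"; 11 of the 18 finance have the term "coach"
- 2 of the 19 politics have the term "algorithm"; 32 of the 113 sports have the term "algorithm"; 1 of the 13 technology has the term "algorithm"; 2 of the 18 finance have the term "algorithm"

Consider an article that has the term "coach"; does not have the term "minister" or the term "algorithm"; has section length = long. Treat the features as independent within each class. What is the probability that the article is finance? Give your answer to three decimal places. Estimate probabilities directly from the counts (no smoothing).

politics: (19/163) × (3/19) × (12/19) × (7/19) × (17/19) ≈ 0.00383178
sports: (113/163) × (11/113) × (16/113) × (103/113) × (81/113) ≈ 0.00624327
technology: (13/163) × (5/13) × (6/13) × (10/13) × (12/13) ≈ 0.0100527
finance: (18/163) × (11/18) × (11/18) × (11/18) × (16/18) ≈ 0.0224023
P(finance | x) = 0.0224023 / 0.04253005 ≈ 0.527

0.527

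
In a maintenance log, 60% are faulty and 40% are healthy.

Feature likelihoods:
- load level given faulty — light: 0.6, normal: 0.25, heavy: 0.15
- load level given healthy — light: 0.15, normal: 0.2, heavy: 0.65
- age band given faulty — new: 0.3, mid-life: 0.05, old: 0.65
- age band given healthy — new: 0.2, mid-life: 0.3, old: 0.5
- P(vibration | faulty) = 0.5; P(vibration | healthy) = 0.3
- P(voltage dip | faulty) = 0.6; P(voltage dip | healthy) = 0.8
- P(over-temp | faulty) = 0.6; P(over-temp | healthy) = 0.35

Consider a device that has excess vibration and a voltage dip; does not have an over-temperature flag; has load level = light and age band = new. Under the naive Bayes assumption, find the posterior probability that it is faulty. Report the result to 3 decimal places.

faulty: 0.6 × 0.6 × 0.3 × 0.5 × 0.6 × (1−0.6) = 0.01296
healthy: 0.4 × 0.15 × 0.2 × 0.3 × 0.8 × (1−0.35) = 0.001872
P(faulty | x) = 0.01296 / 0.014832 ≈ 0.874

0.874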